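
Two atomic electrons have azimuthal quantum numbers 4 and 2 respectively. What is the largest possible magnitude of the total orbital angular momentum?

|L_tot|_max = √42 ℏ ≈ 6.481ℏ

L runs from |4 − 2| = 2 to 4 + 2 = 6.
L ∈ {2, 3, 4, 5, 6}.
The largest magnitude corresponds to L = 6: |L_tot| = ℏ√(6·7) = √42 ℏ.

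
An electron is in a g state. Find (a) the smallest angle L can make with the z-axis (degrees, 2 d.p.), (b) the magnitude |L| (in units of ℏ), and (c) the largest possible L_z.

θ_min ≈ 26.57°; |L| = 2√5 ℏ ≈ 4.472ℏ; L_z,max = 4ℏ

A g state has l = 4.
cos θ_min = 4/√20, so θ_min ≈ 26.57°.
|L| = ℏ√(4·5) = 2√5 ℏ ≈ 4.472ℏ.
L_z,max = lℏ = 4ℏ.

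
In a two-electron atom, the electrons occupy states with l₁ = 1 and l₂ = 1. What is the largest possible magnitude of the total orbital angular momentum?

The total orbital quantum number L ranges from |l₁ − l₂| to l₁ + l₂ in integer steps.
So L can be 0, 1, 2.
The largest magnitude corresponds to L = 2: |L_tot| = ℏ√(2·3) = √6 ℏ.

|L_tot|_max = √6 ℏ ≈ 2.449ℏ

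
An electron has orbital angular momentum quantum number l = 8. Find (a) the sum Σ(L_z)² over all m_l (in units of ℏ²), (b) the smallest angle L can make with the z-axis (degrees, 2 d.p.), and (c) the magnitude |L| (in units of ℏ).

Σ(L_z)² = 408 ℏ²; θ_min ≈ 19.47°; |L| = 6√2 ℏ ≈ 8.485ℏ

Σ m_l² = 408, so Σ(L_z)² = 408 ℏ².
cos θ_min = 8/√72, so θ_min ≈ 19.47°.
|L| = ℏ√(8·9) = 6√2 ℏ ≈ 8.485ℏ.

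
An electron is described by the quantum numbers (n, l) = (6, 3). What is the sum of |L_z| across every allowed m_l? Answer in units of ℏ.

The allowed m_l values are -3, -2, -1, 0, 1, 2, 3.
Σ|m_l| = 2(1+2+…+3) = 12.

Σ|L_z| = 12 ℏ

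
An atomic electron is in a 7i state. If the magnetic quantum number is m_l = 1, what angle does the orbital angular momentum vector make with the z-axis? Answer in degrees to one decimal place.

θ ≈ 81.1°

7i means n = 7, l = 6.
|L|² = l(l+1)ℏ² = 42ℏ², so |L| = √42 ℏ.
L_z = m_l ℏ = 1ℏ.
cos θ = L_z/|L| = 1/√42, so θ ≈ 81.1°.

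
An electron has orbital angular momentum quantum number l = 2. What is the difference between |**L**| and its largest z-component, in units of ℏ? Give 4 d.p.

|L| = √6 ℏ ≈ 2.4495ℏ, while L_z,max = lℏ = 2ℏ.
The difference is (√6 − 2)ℏ ≈ 0.4495ℏ.

|L| − L_z,max ≈ 0.4495ℏ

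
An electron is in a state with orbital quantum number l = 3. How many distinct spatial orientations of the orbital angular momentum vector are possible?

The number of m_l values is 2l + 1 = 2·3 + 1 = 7.

7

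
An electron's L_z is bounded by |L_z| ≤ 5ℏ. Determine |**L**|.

|L| = √30 ℏ ≈ 5.477ℏ

The maximum L_z equals lℏ, giving l = 5.
|L| = √(l(l+1)) ℏ = √30 ℏ.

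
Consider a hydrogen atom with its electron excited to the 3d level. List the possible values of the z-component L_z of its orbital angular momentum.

L_z ∈ {−2ℏ, −ℏ, 0, ℏ, 2ℏ}

The 3d level has l = 2.
L_z = m_l ℏ with m_l ranging from −l to +l in integer steps.
For l = 2: m_l ∈ {-2, -1, 0, 1, 2}.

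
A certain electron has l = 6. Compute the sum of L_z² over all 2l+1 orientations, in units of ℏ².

Σ(L_z)² = 182 ℏ²

m_l ∈ {-6, -5, -4, -3, -2, -1, 0, 1, 2, 3, 4, 5, 6}.
Σ m_l² = 2·(1 + 4 + 9 + 16 + 25 + 36) = 182.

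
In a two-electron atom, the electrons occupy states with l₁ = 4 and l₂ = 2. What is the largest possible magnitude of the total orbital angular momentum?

L runs from |4 − 2| = 2 to 4 + 2 = 6.
L ∈ {2, 3, 4, 5, 6}.
The largest magnitude corresponds to L = 6: |L_tot| = ℏ√(6·7) = √42 ℏ.

|L_tot|_max = √42 ℏ ≈ 6.481ℏ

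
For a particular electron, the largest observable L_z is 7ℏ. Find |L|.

The maximum L_z equals lℏ, giving l = 7.
Then |L| = ℏ√(7·8) = 2√14 ℏ.

|L| = 2√14 ℏ ≈ 7.483ℏ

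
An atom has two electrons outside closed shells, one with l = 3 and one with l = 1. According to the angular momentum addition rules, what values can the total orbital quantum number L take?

The total orbital quantum number L ranges from |l₁ − l₂| to l₁ + l₂ in integer steps.
So L can be 2, 3, 4.

L = 2, 3, 4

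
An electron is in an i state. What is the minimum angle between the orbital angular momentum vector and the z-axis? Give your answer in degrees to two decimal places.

For an i orbital, l = 6.
|L|² = l(l+1)ℏ² = 42ℏ², so |L| = √42 ℏ.
The smallest angle corresponds to the largest L_z, i.e. m_l = l = 6, giving L_z = 6ℏ.
cos θ_min = 6/√42, so θ_min ≈ 22.21°.

θ_min ≈ 22.21°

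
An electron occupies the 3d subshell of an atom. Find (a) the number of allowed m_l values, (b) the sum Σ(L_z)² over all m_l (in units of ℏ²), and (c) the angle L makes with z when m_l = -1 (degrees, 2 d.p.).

5 values; Σ(L_z)² = 10 ℏ²; θ(m_l=-1) ≈ 114.09°

For 3d, l = 2.
There are 2l+1 = 5 values of m_l.
Σ m_l² = 10, so Σ(L_z)² = 10 ℏ².
For m_l = -1: cos θ = -1/√6, θ ≈ 114.09°.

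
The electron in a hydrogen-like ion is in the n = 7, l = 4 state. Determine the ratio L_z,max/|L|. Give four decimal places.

|L| = 2√5 ℏ ≈ 4.4721ℏ, while L_z,max = lℏ = 4ℏ.
L_z,max/|L| = 4/√20 = 0.8944.

L_z,max/|L| = 0.8944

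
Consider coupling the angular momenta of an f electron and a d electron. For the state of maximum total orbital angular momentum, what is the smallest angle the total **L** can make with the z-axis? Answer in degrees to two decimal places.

θ_min ≈ 24.09°

L runs from |3 − 2| = 1 to 3 + 2 = 5.
So L can be 1, 2, 3, 4, 5.
The maximum is L = 5, with |L_tot| = ℏ√(5·6) = √30 ℏ.
The minimum angle with z is arccos(5/√30) ≈ 24.09°.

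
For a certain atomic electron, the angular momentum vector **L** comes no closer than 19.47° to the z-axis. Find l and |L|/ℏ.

cos θ_min = l/√(l(l+1)) = √(l/(l+1)), so l/(l+1) = cos²(19.47°) = 0.8889.
Solving: l = 8.
Then |L| = ℏ√(8·9) = 6√2 ℏ.

l = 8, |L| = 6√2 ℏ ≈ 8.485ℏ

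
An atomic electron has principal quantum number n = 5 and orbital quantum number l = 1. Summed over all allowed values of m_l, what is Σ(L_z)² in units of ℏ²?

The allowed m_l values are -1, 0, 1.
Summing m² from −1 to 1: Σ m_l² = 2.

Σ(L_z)² = 2 ℏ²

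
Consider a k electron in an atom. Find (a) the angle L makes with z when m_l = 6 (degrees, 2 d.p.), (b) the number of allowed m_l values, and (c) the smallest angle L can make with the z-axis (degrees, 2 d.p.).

θ(m_l=6) ≈ 36.70°; 15 values; θ_min ≈ 20.70°

The letter k corresponds to l = 7.
For m_l = 6: cos θ = 6/√56, θ ≈ 36.70°.
There are 2l+1 = 15 values of m_l.
cos θ_min = 7/√56, so θ_min ≈ 20.70°.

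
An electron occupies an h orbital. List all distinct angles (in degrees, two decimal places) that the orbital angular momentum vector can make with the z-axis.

θ ∈ {24.09°, 43.09°, 56.79°, 68.58°, 79.48°, 90.00°, 100.52°, 111.42°, 123.21°, 136.91°, 155.91°}

An h state has l = 5.
|L| = ℏ√(l(l+1)) = √30 ℏ.
cos θ = m_l/√30 for each m_l ∈ {-5, -4, -3, -2, -1, 0, 1, 2, 3, 4, 5}.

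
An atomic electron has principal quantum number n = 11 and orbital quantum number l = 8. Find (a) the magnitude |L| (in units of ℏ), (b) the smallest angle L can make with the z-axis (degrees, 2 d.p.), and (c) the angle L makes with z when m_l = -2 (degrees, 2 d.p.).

|L| = 6√2 ℏ ≈ 8.485ℏ; θ_min ≈ 19.47°; θ(m_l=-2) ≈ 103.63°

|L| = ℏ√(8·9) = 6√2 ℏ ≈ 8.485ℏ.
cos θ_min = 8/√72, so θ_min ≈ 19.47°.
For m_l = -2: cos θ = -2/√72, θ ≈ 103.63°.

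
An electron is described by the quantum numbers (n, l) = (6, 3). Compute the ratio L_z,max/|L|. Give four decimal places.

|L| = 2√3 ℏ ≈ 3.4641ℏ, while L_z,max = lℏ = 3ℏ.
L_z,max/|L| = 3/√12 = 0.8660.

L_z,max/|L| = 0.8660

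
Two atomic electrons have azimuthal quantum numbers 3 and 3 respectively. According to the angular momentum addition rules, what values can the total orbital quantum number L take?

L = 0, 1, 2, 3, 4, 5, 6

Angular momentum addition gives L = |l₁ − l₂|, …, l₁ + l₂.
L ∈ {0, 1, 2, 3, 4, 5, 6}.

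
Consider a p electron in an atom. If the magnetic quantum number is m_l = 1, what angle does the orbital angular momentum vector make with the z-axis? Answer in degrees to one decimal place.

The letter p corresponds to l = 1.
|L|² = l(l+1)ℏ² = 2ℏ², so |L| = √2 ℏ.
L_z = m_l ℏ = 1ℏ.
cos θ = L_z/|L| = 1/√2, so θ ≈ 45.0°.

θ ≈ 45.0°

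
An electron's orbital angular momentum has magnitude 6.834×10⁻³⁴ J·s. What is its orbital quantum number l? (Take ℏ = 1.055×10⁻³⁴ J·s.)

l = 6

|L|/ℏ = (6.834×10⁻³⁴)/(1.055×10⁻³⁴) ≈ 6.478.
Set l(l+1) = 41.96; the integer solution is l = 6.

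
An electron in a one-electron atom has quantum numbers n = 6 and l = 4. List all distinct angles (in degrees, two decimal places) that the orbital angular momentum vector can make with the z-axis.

θ ∈ {26.57°, 47.87°, 63.43°, 77.08°, 90.00°, 102.92°, 116.57°, 132.13°, 153.43°}

|L| = √(l(l+1)) ℏ = 2√5 ℏ.
cos θ = m_l/√20 for each m_l ∈ {-4, -3, -2, -1, 0, 1, 2, 3, 4}.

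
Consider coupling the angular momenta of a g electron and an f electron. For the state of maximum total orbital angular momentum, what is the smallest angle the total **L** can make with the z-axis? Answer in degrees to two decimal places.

θ_min ≈ 20.70°

Angular momentum addition gives L = |l₁ − l₂|, …, l₁ + l₂.
Allowed values: L = 1, 2, 3, 4, 5, 6, 7.
The maximum is L = 7, with |L_tot| = ℏ√(7·8) = 2√14 ℏ.
The minimum angle with z is arccos(7/√56) ≈ 20.70°.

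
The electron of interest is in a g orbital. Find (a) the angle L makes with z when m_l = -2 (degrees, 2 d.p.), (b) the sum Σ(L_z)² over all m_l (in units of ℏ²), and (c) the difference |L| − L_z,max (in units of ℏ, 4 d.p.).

G corresponds to l = 4.
For m_l = -2: cos θ = -2/√20, θ ≈ 116.57°.
Σ m_l² = 60, so Σ(L_z)² = 60 ℏ².
|L| − L_z,max = (2√5 − 4)ℏ ≈ 0.4721ℏ.

θ(m_l=-2) ≈ 116.57°; Σ(L_z)² = 60 ℏ²; |L|−L_z,max ≈ 0.4721ℏ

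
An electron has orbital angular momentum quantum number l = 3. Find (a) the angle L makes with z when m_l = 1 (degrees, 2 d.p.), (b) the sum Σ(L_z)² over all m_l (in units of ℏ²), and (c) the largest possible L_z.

For m_l = 1: cos θ = 1/√12, θ ≈ 73.22°.
Σ m_l² = 28, so Σ(L_z)² = 28 ℏ².
L_z,max = lℏ = 3ℏ.

θ(m_l=1) ≈ 73.22°; Σ(L_z)² = 28 ℏ²; L_z,max = 3ℏ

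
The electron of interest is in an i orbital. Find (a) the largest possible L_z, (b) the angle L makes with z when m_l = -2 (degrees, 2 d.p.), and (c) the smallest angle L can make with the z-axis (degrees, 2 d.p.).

L_z,max = 6ℏ; θ(m_l=-2) ≈ 107.98°; θ_min ≈ 22.21°

The letter i corresponds to l = 6.
L_z,max = lℏ = 6ℏ.
For m_l = -2: cos θ = -2/√42, θ ≈ 107.98°.
cos θ_min = 6/√42, so θ_min ≈ 22.21°.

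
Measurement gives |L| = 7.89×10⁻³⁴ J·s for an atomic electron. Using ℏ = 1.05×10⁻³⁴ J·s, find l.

l = 7

Dividing by ℏ: |L|/ℏ ≈ 7.514.
Set l(l+1) = 56.46; the integer solution is l = 7.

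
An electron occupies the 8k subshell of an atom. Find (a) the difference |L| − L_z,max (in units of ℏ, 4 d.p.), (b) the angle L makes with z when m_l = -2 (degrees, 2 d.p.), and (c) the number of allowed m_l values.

8k means n = 8, l = 7.
|L| − L_z,max = (2√14 − 7)ℏ ≈ 0.4833ℏ.
For m_l = -2: cos θ = -2/√56, θ ≈ 105.50°.
There are 2l+1 = 15 values of m_l.

|L|−L_z,max ≈ 0.4833ℏ; θ(m_l=-2) ≈ 105.50°; 15 values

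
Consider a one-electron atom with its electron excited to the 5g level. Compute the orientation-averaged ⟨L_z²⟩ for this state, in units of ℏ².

⟨L_z²⟩ = 6.667 ℏ²

The 5g level has l = 4.
The allowed m_l values are -4, -3, -2, -1, 0, 1, 2, 3, 4.
⟨L_z²⟩ = ℏ²·(Σ m_l²)/(2l+1) = ℏ²·60/9 = 6.667ℏ².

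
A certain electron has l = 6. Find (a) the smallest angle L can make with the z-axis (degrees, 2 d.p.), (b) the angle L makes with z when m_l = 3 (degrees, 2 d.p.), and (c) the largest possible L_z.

cos θ_min = 6/√42, so θ_min ≈ 22.21°.
For m_l = 3: cos θ = 3/√42, θ ≈ 62.42°.
L_z,max = lℏ = 6ℏ.

θ_min ≈ 22.21°; θ(m_l=3) ≈ 62.42°; L_z,max = 6ℏ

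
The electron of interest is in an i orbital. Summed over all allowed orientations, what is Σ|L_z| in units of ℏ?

For an i orbital, l = 6.
The allowed m_l values are -6, -5, -4, -3, -2, -1, 0, 1, 2, 3, 4, 5, 6.
Σ|m_l| = 2(1+2+…+6) = 42.

Σ|L_z| = 42 ℏ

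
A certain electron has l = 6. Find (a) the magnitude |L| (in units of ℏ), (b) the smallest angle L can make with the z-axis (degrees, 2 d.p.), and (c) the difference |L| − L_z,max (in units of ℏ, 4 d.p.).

|L| = ℏ√(6·7) = √42 ℏ ≈ 6.481ℏ.
cos θ_min = 6/√42, so θ_min ≈ 22.21°.
|L| − L_z,max = (√42 − 6)ℏ ≈ 0.4807ℏ.

|L| = √42 ℏ ≈ 6.481ℏ; θ_min ≈ 22.21°; |L|−L_z,max ≈ 0.4807ℏ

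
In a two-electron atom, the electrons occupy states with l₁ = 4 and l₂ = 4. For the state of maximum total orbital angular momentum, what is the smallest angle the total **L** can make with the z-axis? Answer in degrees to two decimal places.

L runs from |4 − 4| = 0 to 4 + 4 = 8.
So L can be 0, 1, 2, 3, 4, 5, 6, 7, 8.
The maximum is L = 8, with |L_tot| = ℏ√(8·9) = 6√2 ℏ.
The minimum angle with z is arccos(8/√72) ≈ 19.47°.

θ_min ≈ 19.47°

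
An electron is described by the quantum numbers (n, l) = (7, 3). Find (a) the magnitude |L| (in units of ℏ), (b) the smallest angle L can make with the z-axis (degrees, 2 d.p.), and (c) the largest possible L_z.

|L| = ℏ√(3·4) = 2√3 ℏ ≈ 3.464ℏ.
cos θ_min = 3/√12, so θ_min ≈ 30.00°.
L_z,max = lℏ = 3ℏ.

|L| = 2√3 ℏ ≈ 3.464ℏ; θ_min ≈ 30.00°; L_z,max = 3ℏ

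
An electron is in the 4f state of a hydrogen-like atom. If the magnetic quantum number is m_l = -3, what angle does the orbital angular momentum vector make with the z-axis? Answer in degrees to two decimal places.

θ ≈ 150.00°

4f means n = 4, l = 3.
|L| = √(l(l+1)) ℏ = 2√3 ℏ.
L_z = m_l ℏ = −3ℏ.
cos θ = L_z/|L| = -3/√12, so θ ≈ 150.00°.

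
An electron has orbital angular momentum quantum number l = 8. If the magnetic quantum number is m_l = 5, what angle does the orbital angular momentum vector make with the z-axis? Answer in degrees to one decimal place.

|L| = ℏ√(l(l+1)) = 6√2 ℏ.
L_z = m_l ℏ = 5ℏ.
cos θ = L_z/|L| = 5/√72, so θ ≈ 53.9°.

θ ≈ 53.9°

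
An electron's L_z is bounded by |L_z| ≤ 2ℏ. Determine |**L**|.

Since max m_l = l, l = 2.
|L| = ℏ√(l(l+1)) = √6 ℏ.

|L| = √6 ℏ ≈ 2.449ℏ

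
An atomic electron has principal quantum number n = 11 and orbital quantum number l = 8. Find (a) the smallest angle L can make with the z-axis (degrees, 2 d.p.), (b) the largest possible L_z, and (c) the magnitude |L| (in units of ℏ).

θ_min ≈ 19.47°; L_z,max = 8ℏ; |L| = 6√2 ℏ ≈ 8.485ℏ

cos θ_min = 8/√72, so θ_min ≈ 19.47°.
L_z,max = lℏ = 8ℏ.
|L| = ℏ√(8·9) = 6√2 ℏ ≈ 8.485ℏ.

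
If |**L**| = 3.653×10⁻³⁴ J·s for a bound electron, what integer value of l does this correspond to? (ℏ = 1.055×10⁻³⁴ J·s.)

|L|/ℏ = (3.653×10⁻³⁴)/(1.055×10⁻³⁴) ≈ 3.463.
Set l(l+1) = 11.99; the integer solution is l = 3.

l = 3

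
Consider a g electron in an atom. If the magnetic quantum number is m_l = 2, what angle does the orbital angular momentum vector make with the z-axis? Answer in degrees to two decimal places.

A g state has l = 4.
|L|² = l(l+1)ℏ² = 20ℏ², so |L| = 2√5 ℏ.
L_z = m_l ℏ = 2ℏ.
cos θ = L_z/|L| = 2/√20, so θ ≈ 63.43°.

θ ≈ 63.43°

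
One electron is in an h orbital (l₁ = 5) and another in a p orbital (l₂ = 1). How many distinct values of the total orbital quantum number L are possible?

3

Angular momentum addition gives L = |l₁ − l₂|, …, l₁ + l₂.
L ∈ {4, 5, 6}.
That is 3 values.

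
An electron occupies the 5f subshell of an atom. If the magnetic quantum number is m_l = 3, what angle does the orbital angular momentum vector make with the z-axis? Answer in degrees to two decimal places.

θ ≈ 30.00°

The 5f subshell has l = 3.
|L| = ℏ√(l(l+1)) = 2√3 ℏ.
L_z = m_l ℏ = 3ℏ.
cos θ = L_z/|L| = 3/√12, so θ ≈ 30.00°.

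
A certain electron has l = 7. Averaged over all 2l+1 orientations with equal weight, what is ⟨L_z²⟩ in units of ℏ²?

The allowed m_l values are -7, -6, -5, -4, -3, -2, -1, 0, 1, 2, 3, 4, 5, 6, 7.
⟨L_z²⟩ = ℏ²·(Σ m_l²)/(2l+1) = ℏ²·280/15 = 18.67ℏ².

⟨L_z²⟩ = 18.67 ℏ²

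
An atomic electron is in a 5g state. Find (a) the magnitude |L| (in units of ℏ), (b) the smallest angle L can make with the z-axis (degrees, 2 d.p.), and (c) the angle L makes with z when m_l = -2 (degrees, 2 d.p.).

5g means n = 5, l = 4.
|L| = ℏ√(4·5) = 2√5 ℏ ≈ 4.472ℏ.
cos θ_min = 4/√20, so θ_min ≈ 26.57°.
For m_l = -2: cos θ = -2/√20, θ ≈ 116.57°.

|L| = 2√5 ℏ ≈ 4.472ℏ; θ_min ≈ 26.57°; θ(m_l=-2) ≈ 116.57°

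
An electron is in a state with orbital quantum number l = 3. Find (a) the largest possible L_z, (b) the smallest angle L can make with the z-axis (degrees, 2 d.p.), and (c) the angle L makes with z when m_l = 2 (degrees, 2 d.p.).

L_z,max = lℏ = 3ℏ.
cos θ_min = 3/√12, so θ_min ≈ 30.00°.
For m_l = 2: cos θ = 2/√12, θ ≈ 54.74°.

L_z,max = 3ℏ; θ_min ≈ 30.00°; θ(m_l=2) ≈ 54.74°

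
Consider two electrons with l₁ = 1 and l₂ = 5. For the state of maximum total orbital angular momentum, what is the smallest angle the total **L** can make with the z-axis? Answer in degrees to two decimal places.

θ_min ≈ 22.21°

Angular momentum addition gives L = |l₁ − l₂|, …, l₁ + l₂.
So L can be 4, 5, 6.
The maximum is L = 6, with |L_tot| = ℏ√(6·7) = √42 ℏ.
The minimum angle with z is arccos(6/√42) ≈ 22.21°.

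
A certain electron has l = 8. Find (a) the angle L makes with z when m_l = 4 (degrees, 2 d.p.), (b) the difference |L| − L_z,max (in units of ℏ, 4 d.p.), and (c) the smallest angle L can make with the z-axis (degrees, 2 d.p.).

θ(m_l=4) ≈ 61.87°; |L|−L_z,max ≈ 0.4853ℏ; θ_min ≈ 19.47°

For m_l = 4: cos θ = 4/√72, θ ≈ 61.87°.
|L| − L_z,max = (6√2 − 8)ℏ ≈ 0.4853ℏ.
cos θ_min = 8/√72, so θ_min ≈ 19.47°.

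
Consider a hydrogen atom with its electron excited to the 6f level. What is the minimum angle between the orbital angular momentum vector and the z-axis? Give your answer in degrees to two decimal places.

The 6f level has l = 3.
|L| = ℏ√(l(l+1)) = 2√3 ℏ.
The smallest angle corresponds to the largest L_z, i.e. m_l = l = 3, giving L_z = 3ℏ.
cos θ_min = 3/√12, so θ_min ≈ 30.00°.

θ_min ≈ 30.00°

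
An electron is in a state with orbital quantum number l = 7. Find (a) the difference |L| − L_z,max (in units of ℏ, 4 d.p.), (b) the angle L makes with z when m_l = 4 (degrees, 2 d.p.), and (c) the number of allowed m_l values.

|L| − L_z,max = (2√14 − 7)ℏ ≈ 0.4833ℏ.
For m_l = 4: cos θ = 4/√56, θ ≈ 57.69°.
There are 2l+1 = 15 values of m_l.

|L|−L_z,max ≈ 0.4833ℏ; θ(m_l=4) ≈ 57.69°; 15 values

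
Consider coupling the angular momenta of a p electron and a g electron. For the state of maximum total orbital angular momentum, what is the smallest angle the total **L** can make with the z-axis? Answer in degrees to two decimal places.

θ_min ≈ 24.09°

By the triangle rule, |l₁ − l₂| ≤ L ≤ l₁ + l₂.
Allowed values: L = 3, 4, 5.
The maximum is L = 5, with |L_tot| = ℏ√(5·6) = √30 ℏ.
The minimum angle with z is arccos(5/√30) ≈ 24.09°.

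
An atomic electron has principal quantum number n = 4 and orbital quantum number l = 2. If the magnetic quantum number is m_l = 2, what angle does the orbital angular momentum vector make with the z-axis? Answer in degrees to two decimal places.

|L| = √(l(l+1)) ℏ = √6 ℏ.
L_z = m_l ℏ = 2ℏ.
cos θ = L_z/|L| = 2/√6, so θ ≈ 35.26°.

θ ≈ 35.26°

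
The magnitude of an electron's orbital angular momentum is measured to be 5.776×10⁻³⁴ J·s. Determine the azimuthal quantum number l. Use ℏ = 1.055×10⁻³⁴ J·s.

|L|/ℏ = (5.776×10⁻³⁴)/(1.055×10⁻³⁴) ≈ 5.475.
(|L|/ℏ)² = l(l+1) ≈ 29.97 ⇒ l = 5.

l = 5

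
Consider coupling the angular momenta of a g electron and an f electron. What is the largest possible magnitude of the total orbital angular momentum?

|L_tot|_max = 2√14 ℏ ≈ 7.483ℏ

The total orbital quantum number L ranges from |l₁ − l₂| to l₁ + l₂ in integer steps.
So L can be 1, 2, 3, 4, 5, 6, 7.
The largest magnitude corresponds to L = 7: |L_tot| = ℏ√(7·8) = 2√14 ℏ.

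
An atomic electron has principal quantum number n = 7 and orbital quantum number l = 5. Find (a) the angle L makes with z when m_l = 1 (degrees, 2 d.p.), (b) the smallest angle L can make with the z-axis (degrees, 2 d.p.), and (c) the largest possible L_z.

For m_l = 1: cos θ = 1/√30, θ ≈ 79.48°.
cos θ_min = 5/√30, so θ_min ≈ 24.09°.
L_z,max = lℏ = 5ℏ.

θ(m_l=1) ≈ 79.48°; θ_min ≈ 24.09°; L_z,max = 5ℏ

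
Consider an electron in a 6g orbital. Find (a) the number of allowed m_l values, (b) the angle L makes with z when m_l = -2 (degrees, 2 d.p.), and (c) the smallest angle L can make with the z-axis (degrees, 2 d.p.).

The 6g subshell has l = 4.
There are 2l+1 = 9 values of m_l.
For m_l = -2: cos θ = -2/√20, θ ≈ 116.57°.
cos θ_min = 4/√20, so θ_min ≈ 26.57°.

9 values; θ(m_l=-2) ≈ 116.57°; θ_min ≈ 26.57°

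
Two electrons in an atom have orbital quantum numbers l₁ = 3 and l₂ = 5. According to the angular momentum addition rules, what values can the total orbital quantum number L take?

The total orbital quantum number L ranges from |l₁ − l₂| to l₁ + l₂ in integer steps.
So L can be 2, 3, 4, 5, 6, 7, 8.

L = 2, 3, 4, 5, 6, 7, 8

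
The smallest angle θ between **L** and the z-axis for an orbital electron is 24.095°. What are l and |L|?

cos θ_min = l/√(l(l+1)) = √(l/(l+1)), so l/(l+1) = cos²(24.095°) = 0.8333.
l = cos²θ/sin²θ ≈ 5.
Then |L| = ℏ√(5·6) = √30 ℏ.

l = 5, |L| = √30 ℏ ≈ 5.477ℏ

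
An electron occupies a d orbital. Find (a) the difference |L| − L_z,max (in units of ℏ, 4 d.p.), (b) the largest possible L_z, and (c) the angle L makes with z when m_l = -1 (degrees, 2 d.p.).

For a d orbital, l = 2.
|L| − L_z,max = (√6 − 2)ℏ ≈ 0.4495ℏ.
L_z,max = lℏ = 2ℏ.
For m_l = -1: cos θ = -1/√6, θ ≈ 114.09°.

|L|−L_z,max ≈ 0.4495ℏ; L_z,max = 2ℏ; θ(m_l=-1) ≈ 114.09°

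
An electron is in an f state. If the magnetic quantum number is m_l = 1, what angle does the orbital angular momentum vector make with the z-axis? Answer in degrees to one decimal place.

θ ≈ 73.2°

The letter f corresponds to l = 3.
|L|² = l(l+1)ℏ² = 12ℏ², so |L| = 2√3 ℏ.
L_z = m_l ℏ = 1ℏ.
cos θ = L_z/|L| = 1/√12, so θ ≈ 73.2°.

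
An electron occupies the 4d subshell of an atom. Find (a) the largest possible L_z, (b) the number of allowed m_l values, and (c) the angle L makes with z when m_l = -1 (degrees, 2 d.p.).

L_z,max = 2ℏ; 5 values; θ(m_l=-1) ≈ 114.09°

The 4d subshell has l = 2.
L_z,max = lℏ = 2ℏ.
There are 2l+1 = 5 values of m_l.
For m_l = -1: cos θ = -1/√6, θ ≈ 114.09°.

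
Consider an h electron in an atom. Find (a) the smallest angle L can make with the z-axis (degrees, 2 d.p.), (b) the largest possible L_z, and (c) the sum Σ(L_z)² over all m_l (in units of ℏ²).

θ_min ≈ 24.09°; L_z,max = 5ℏ; Σ(L_z)² = 110 ℏ²

H corresponds to l = 5.
cos θ_min = 5/√30, so θ_min ≈ 24.09°.
L_z,max = lℏ = 5ℏ.
Σ m_l² = 110, so Σ(L_z)² = 110 ℏ².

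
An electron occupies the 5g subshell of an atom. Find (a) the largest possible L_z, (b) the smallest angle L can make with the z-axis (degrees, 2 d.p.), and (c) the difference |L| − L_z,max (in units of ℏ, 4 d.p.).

L_z,max = 4ℏ; θ_min ≈ 26.57°; |L|−L_z,max ≈ 0.4721ℏ

The 5g subshell has l = 4.
L_z,max = lℏ = 4ℏ.
cos θ_min = 4/√20, so θ_min ≈ 26.57°.
|L| − L_z,max = (2√5 − 4)ℏ ≈ 0.4721ℏ.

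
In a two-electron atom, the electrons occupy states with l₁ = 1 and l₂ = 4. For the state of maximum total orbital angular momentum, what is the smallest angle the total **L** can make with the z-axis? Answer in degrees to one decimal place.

By the triangle rule, |l₁ − l₂| ≤ L ≤ l₁ + l₂.
Allowed values: L = 3, 4, 5.
The maximum is L = 5, with |L_tot| = ℏ√(5·6) = √30 ℏ.
The minimum angle with z is arccos(5/√30) ≈ 24.1°.

θ_min ≈ 24.1°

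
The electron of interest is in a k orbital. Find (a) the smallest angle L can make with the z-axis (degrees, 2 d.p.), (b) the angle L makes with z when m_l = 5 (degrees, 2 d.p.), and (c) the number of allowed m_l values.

θ_min ≈ 20.70°; θ(m_l=5) ≈ 48.08°; 15 values

For a k orbital, l = 7.
cos θ_min = 7/√56, so θ_min ≈ 20.70°.
For m_l = 5: cos θ = 5/√56, θ ≈ 48.08°.
There are 2l+1 = 15 values of m_l.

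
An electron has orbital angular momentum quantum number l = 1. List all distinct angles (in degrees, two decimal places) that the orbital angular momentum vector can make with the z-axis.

|L| = ℏ√(l(l+1)) = √2 ℏ.
cos θ = m_l/√2 for each m_l ∈ {-1, 0, 1}.

θ ∈ {45.00°, 90.00°, 135.00°}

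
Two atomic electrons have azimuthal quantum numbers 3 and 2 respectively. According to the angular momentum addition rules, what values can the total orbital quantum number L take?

L = 1, 2, 3, 4, 5

Angular momentum addition gives L = |l₁ − l₂|, …, l₁ + l₂.
So L can be 1, 2, 3, 4, 5.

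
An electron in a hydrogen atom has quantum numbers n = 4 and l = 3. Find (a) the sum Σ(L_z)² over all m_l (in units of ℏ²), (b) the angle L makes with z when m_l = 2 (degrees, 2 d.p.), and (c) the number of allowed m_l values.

Σ m_l² = 28, so Σ(L_z)² = 28 ℏ².
For m_l = 2: cos θ = 2/√12, θ ≈ 54.74°.
There are 2l+1 = 7 values of m_l.

Σ(L_z)² = 28 ℏ²; θ(m_l=2) ≈ 54.74°; 7 values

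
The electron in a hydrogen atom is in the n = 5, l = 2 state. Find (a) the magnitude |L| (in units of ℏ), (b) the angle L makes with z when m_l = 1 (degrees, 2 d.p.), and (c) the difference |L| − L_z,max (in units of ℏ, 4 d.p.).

|L| = ℏ√(2·3) = √6 ℏ ≈ 2.449ℏ.
For m_l = 1: cos θ = 1/√6, θ ≈ 65.91°.
|L| − L_z,max = (√6 − 2)ℏ ≈ 0.4495ℏ.

|L| = √6 ℏ ≈ 2.449ℏ; θ(m_l=1) ≈ 65.91°; |L|−L_z,max ≈ 0.4495ℏ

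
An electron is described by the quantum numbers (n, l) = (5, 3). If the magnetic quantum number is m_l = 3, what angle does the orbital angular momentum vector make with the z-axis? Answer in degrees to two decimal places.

|L| = √(l(l+1)) ℏ = 2√3 ℏ.
L_z = m_l ℏ = 3ℏ.
cos θ = L_z/|L| = 3/√12, so θ ≈ 30.00°.

θ ≈ 30.00°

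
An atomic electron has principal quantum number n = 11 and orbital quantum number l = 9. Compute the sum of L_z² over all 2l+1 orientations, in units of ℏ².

m_l runs from −9 to 9, i.e. {-9, -8, -7, -6, -5, -4, -3, -2, -1, 0, 1, 2, 3, 4, 5, 6, 7, 8, 9}.
Σ m_l² = 2·(1 + 4 + 9 + 16 + 25 + 36 + 49 + 64 + 81) = 570.

Σ(L_z)² = 570 ℏ²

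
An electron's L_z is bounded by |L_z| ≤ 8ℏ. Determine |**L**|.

Since max m_l = l, l = 8.
|L| = ℏ√(l(l+1)) = 6√2 ℏ.

|L| = 6√2 ℏ ≈ 8.485ℏ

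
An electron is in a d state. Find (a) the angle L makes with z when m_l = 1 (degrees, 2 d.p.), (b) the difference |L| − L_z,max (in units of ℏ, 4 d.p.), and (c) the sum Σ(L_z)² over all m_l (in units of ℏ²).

For a d orbital, l = 2.
For m_l = 1: cos θ = 1/√6, θ ≈ 65.91°.
|L| − L_z,max = (√6 − 2)ℏ ≈ 0.4495ℏ.
Σ m_l² = 10, so Σ(L_z)² = 10 ℏ².

θ(m_l=1) ≈ 65.91°; |L|−L_z,max ≈ 0.4495ℏ; Σ(L_z)² = 10 ℏ²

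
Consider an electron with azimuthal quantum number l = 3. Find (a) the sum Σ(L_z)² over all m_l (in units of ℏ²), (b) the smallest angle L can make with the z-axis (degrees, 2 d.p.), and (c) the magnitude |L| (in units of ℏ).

Σ m_l² = 28, so Σ(L_z)² = 28 ℏ².
cos θ_min = 3/√12, so θ_min ≈ 30.00°.
|L| = ℏ√(3·4) = 2√3 ℏ ≈ 3.464ℏ.

Σ(L_z)² = 28 ℏ²; θ_min ≈ 30.00°; |L| = 2√3 ℏ ≈ 3.464ℏ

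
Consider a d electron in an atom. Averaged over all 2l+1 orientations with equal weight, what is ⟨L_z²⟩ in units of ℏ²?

⟨L_z²⟩ = 2 ℏ²

A d state has l = 2.
m_l runs from −2 to 2, i.e. {-2, -1, 0, 1, 2}.
⟨L_z²⟩ = ℏ²·(Σ m_l²)/(2l+1) = ℏ²·10/5 = 2ℏ².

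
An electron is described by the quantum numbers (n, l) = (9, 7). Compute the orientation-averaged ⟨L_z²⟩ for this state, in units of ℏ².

⟨L_z²⟩ = 18.67 ℏ²

The allowed m_l values are -7, -6, -5, -4, -3, -2, -1, 0, 1, 2, 3, 4, 5, 6, 7.
⟨L_z²⟩ = ℏ²·(Σ m_l²)/(2l+1) = ℏ²·280/15 = 18.67ℏ².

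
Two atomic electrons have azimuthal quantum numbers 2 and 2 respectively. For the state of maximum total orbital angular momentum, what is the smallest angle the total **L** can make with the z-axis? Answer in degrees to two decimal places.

θ_min ≈ 26.57°

L runs from |2 − 2| = 0 to 2 + 2 = 4.
So L can be 0, 1, 2, 3, 4.
The maximum is L = 4, with |L_tot| = ℏ√(4·5) = 2√5 ℏ.
The minimum angle with z is arccos(4/√20) ≈ 26.57°.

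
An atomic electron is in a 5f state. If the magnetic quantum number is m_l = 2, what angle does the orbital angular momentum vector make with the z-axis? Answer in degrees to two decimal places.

The 5f subshell has l = 3.
|L| = ℏ√(l(l+1)) = 2√3 ℏ.
L_z = m_l ℏ = 2ℏ.
cos θ = L_z/|L| = 2/√12, so θ ≈ 54.74°.

θ ≈ 54.74°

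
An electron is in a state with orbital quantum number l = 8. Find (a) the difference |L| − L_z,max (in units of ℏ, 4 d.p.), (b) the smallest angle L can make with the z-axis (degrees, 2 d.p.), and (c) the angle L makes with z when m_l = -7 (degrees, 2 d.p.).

|L|−L_z,max ≈ 0.4853ℏ; θ_min ≈ 19.47°; θ(m_l=-7) ≈ 145.58°

|L| − L_z,max = (6√2 − 8)ℏ ≈ 0.4853ℏ.
cos θ_min = 8/√72, so θ_min ≈ 19.47°.
For m_l = -7: cos θ = -7/√72, θ ≈ 145.58°.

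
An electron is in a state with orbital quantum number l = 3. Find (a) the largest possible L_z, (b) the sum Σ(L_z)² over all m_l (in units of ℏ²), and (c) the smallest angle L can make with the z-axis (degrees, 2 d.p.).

L_z,max = lℏ = 3ℏ.
Σ m_l² = 28, so Σ(L_z)² = 28 ℏ².
cos θ_min = 3/√12, so θ_min ≈ 30.00°.

L_z,max = 3ℏ; Σ(L_z)² = 28 ℏ²; θ_min ≈ 30.00°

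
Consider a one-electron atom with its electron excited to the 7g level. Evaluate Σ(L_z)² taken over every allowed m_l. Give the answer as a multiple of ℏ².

The 7g level has l = 4.
m_l runs from −4 to 4, i.e. {-4, -3, -2, -1, 0, 1, 2, 3, 4}.
Σ m_l² = 2·(1 + 4 + 9 + 16) = 60.

Σ(L_z)² = 60 ℏ²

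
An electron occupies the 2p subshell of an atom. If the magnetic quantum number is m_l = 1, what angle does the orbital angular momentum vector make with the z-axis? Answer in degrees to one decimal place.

θ ≈ 45.0°

The 2p subshell has l = 1.
|L| = ℏ√(l(l+1)) = √2 ℏ.
L_z = m_l ℏ = 1ℏ.
cos θ = L_z/|L| = 1/√2, so θ ≈ 45.0°.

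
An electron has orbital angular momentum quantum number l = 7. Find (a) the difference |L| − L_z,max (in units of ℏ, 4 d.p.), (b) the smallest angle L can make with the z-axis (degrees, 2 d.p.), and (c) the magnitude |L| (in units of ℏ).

|L|−L_z,max ≈ 0.4833ℏ; θ_min ≈ 20.70°; |L| = 2√14 ℏ ≈ 7.483ℏ

|L| − L_z,max = (2√14 − 7)ℏ ≈ 0.4833ℏ.
cos θ_min = 7/√56, so θ_min ≈ 20.70°.
|L| = ℏ√(7·8) = 2√14 ℏ ≈ 7.483ℏ.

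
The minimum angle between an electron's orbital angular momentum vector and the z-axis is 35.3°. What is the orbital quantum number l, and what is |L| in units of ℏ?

l = 2, |L| = √6 ℏ ≈ 2.449ℏ

At minimum angle, m_l = l, so cos θ = l/√(l(l+1)); cos²θ = l/(l+1) = 0.6661.
Solving: l = 2.
Then |L| = ℏ√(2·3) = √6 ℏ.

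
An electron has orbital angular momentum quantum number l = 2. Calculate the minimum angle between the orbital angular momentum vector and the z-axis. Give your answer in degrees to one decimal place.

θ_min ≈ 35.3°

|L|² = l(l+1)ℏ² = 6ℏ², so |L| = √6 ℏ.
The smallest angle corresponds to the largest L_z, i.e. m_l = l = 2, giving L_z = 2ℏ.
cos θ_min = 2/√6, so θ_min ≈ 35.3°.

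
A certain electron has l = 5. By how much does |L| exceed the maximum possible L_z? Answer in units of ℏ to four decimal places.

|L| = √30 ℏ ≈ 5.4772ℏ, while L_z,max = lℏ = 5ℏ.
The difference is (√30 − 5)ℏ ≈ 0.4772ℏ.

|L| − L_z,max ≈ 0.4772ℏ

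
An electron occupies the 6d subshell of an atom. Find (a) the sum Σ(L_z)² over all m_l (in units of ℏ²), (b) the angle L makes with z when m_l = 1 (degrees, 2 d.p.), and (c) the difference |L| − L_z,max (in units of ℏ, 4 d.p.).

The 6d subshell has l = 2.
Σ m_l² = 10, so Σ(L_z)² = 10 ℏ².
For m_l = 1: cos θ = 1/√6, θ ≈ 65.91°.
|L| − L_z,max = (√6 − 2)ℏ ≈ 0.4495ℏ.

Σ(L_z)² = 10 ℏ²; θ(m_l=1) ≈ 65.91°; |L|−L_z,max ≈ 0.4495ℏ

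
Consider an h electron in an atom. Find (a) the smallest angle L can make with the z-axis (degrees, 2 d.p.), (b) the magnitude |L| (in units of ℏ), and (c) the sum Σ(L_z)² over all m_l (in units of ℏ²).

θ_min ≈ 24.09°; |L| = √30 ℏ ≈ 5.477ℏ; Σ(L_z)² = 110 ℏ²

An h state has l = 5.
cos θ_min = 5/√30, so θ_min ≈ 24.09°.
|L| = ℏ√(5·6) = √30 ℏ ≈ 5.477ℏ.
Σ m_l² = 110, so Σ(L_z)² = 110 ℏ².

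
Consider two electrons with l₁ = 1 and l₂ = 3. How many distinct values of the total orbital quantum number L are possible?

By the triangle rule, |l₁ − l₂| ≤ L ≤ l₁ + l₂.
Allowed values: L = 2, 3, 4.
That is 3 values.

3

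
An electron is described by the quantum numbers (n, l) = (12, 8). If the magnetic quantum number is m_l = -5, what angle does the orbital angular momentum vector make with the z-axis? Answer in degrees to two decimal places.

θ ≈ 126.10°

|L|² = l(l+1)ℏ² = 72ℏ², so |L| = 6√2 ℏ.
L_z = m_l ℏ = −5ℏ.
cos θ = L_z/|L| = -5/√72, so θ ≈ 126.10°.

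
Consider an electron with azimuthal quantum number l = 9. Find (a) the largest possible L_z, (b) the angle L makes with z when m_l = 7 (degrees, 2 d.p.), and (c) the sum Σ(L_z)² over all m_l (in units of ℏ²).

L_z,max = lℏ = 9ℏ.
For m_l = 7: cos θ = 7/√90, θ ≈ 42.45°.
Σ m_l² = 570, so Σ(L_z)² = 570 ℏ².

L_z,max = 9ℏ; θ(m_l=7) ≈ 42.45°; Σ(L_z)² = 570 ℏ²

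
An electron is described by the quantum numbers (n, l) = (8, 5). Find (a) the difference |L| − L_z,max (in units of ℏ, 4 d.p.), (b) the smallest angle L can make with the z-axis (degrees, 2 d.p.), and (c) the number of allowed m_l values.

|L|−L_z,max ≈ 0.4772ℏ; θ_min ≈ 24.09°; 11 values

|L| − L_z,max = (√30 − 5)ℏ ≈ 0.4772ℏ.
cos θ_min = 5/√30, so θ_min ≈ 24.09°.
There are 2l+1 = 11 values of m_l.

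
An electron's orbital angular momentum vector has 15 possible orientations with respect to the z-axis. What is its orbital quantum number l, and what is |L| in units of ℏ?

Since there are 2l+1 = 15 values of m_l, l = 7.
Then |L| = √(l(l+1)) ℏ = 2√14 ℏ.

l = 7, |L| = 2√14 ℏ ≈ 7.483ℏ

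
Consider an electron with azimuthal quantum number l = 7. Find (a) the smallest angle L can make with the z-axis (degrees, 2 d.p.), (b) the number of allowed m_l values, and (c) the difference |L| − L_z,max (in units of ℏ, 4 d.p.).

cos θ_min = 7/√56, so θ_min ≈ 20.70°.
There are 2l+1 = 15 values of m_l.
|L| − L_z,max = (2√14 − 7)ℏ ≈ 0.4833ℏ.

θ_min ≈ 20.70°; 15 values; |L|−L_z,max ≈ 0.4833ℏ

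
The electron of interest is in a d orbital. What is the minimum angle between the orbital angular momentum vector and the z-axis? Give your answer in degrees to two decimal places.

A d state has l = 2.
|L| = ℏ√(l(l+1)) = √6 ℏ.
The smallest angle corresponds to the largest L_z, i.e. m_l = l = 2, giving L_z = 2ℏ.
cos θ_min = 2/√6, so θ_min ≈ 35.26°.

θ_min ≈ 35.26°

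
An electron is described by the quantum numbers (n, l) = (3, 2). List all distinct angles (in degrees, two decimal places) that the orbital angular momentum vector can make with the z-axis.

|L| = ℏ√(l(l+1)) = √6 ℏ.
cos θ = m_l/√6 for each m_l ∈ {-2, -1, 0, 1, 2}.

θ ∈ {35.26°, 65.91°, 90.00°, 114.09°, 144.74°}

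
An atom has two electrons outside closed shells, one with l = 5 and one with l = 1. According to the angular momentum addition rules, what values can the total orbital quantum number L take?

The total orbital quantum number L ranges from |l₁ − l₂| to l₁ + l₂ in integer steps.
L ∈ {4, 5, 6}.

L = 4, 5, 6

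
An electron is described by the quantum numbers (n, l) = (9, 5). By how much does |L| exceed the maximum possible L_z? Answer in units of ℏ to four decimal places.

|L| − L_z,max ≈ 0.4772ℏ

|L| = √30 ℏ ≈ 5.4772ℏ, while L_z,max = lℏ = 5ℏ.
The difference is (√30 − 5)ℏ ≈ 0.4772ℏ.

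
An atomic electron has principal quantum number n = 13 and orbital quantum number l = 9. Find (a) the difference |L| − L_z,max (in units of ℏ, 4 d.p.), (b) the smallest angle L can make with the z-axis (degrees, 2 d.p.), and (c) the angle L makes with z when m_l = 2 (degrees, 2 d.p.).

|L| − L_z,max = (3√10 − 9)ℏ ≈ 0.4868ℏ.
cos θ_min = 9/√90, so θ_min ≈ 18.43°.
For m_l = 2: cos θ = 2/√90, θ ≈ 77.83°.

|L|−L_z,max ≈ 0.4868ℏ; θ_min ≈ 18.43°; θ(m_l=2) ≈ 77.83°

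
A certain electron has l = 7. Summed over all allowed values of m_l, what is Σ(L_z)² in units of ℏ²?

Σ(L_z)² = 280 ℏ²

m_l ∈ {-7, -6, -5, -4, -3, -2, -1, 0, 1, 2, 3, 4, 5, 6, 7}.
Σ m_l² = 2·(1 + 4 + 9 + 16 + 25 + 36 + 49) = 280.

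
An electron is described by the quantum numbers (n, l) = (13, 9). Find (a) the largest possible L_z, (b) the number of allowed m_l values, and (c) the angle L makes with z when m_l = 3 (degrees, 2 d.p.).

L_z,max = lℏ = 9ℏ.
There are 2l+1 = 19 values of m_l.
For m_l = 3: cos θ = 3/√90, θ ≈ 71.57°.

L_z,max = 9ℏ; 19 values; θ(m_l=3) ≈ 71.57°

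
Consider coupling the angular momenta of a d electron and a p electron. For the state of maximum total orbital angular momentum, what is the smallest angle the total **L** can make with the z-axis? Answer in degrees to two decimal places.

θ_min ≈ 30.00°

L runs from |2 − 1| = 1 to 2 + 1 = 3.
L ∈ {1, 2, 3}.
The maximum is L = 3, with |L_tot| = ℏ√(3·4) = 2√3 ℏ.
The minimum angle with z is arccos(3/√12) ≈ 30.00°.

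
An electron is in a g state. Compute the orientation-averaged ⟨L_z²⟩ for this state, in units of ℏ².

A g state has l = 4.
m_l ∈ {-4, -3, -2, -1, 0, 1, 2, 3, 4}.
⟨L_z²⟩ = ℏ²·l(l+1)/3 = 6.667ℏ².

⟨L_z²⟩ = 6.667 ℏ²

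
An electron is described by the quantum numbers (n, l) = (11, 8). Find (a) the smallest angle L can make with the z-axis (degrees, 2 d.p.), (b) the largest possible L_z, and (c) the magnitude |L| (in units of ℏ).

cos θ_min = 8/√72, so θ_min ≈ 19.47°.
L_z,max = lℏ = 8ℏ.
|L| = ℏ√(8·9) = 6√2 ℏ ≈ 8.485ℏ.

θ_min ≈ 19.47°; L_z,max = 8ℏ; |L| = 6√2 ℏ ≈ 8.485ℏ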